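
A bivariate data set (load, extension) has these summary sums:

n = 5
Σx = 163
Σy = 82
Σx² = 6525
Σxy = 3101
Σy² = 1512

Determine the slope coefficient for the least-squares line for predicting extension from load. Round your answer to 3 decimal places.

Sxx = Σx² − (Σx)²/n = 6525 − 5313.8 = 1211.2
Sxy = Σxy − (Σx)(Σy)/n = 3101 − 2673.2 = 427.8
b = Sxy/Sxx = 427.8/1211.2 = 0.353203

0.353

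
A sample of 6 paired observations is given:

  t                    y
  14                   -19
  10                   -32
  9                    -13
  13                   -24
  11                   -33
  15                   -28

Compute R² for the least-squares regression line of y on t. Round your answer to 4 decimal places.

0.0118

n = 6, Σx = 72, Σy = -149, Σxy = -1798, Σx² = 892, Σy² = 4003
Sxx = Σx² − (Σx)²/n = 892 − 864 = 28
Sxy = Σxy − (Σx)(Σy)/n = -1798 − (-1788) = -10
Syy = Σy² − (Σy)²/n = 4003 − 3700.166667 = 302.833333
R² = Sxy²/(Sxx·Syy) = (-10)²/(28·302.833333) = 0.011793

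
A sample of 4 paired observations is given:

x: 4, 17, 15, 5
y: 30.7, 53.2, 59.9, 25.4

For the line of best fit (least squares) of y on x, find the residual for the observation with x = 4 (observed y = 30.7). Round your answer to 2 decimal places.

n = 4, Σx = 41, Σy = 169.2, Σxy = 2052.7, Σx² = 555
Sxx = Σx² − (Σx)²/n = 555 − 420.25 = 134.75
Sxy = Σxy − (Σx)(Σy)/n = 2052.7 − 1734.3 = 318.4
b = Sxy/Sxx = 318.4/134.75 = 2.362894
a = ȳ − b·x̄ = 42.3 − 2.362894·10.25 = 18.080334
ŷ(4) = 18.080334 + 2.362894·4 = 27.531911
residual = y − ŷ = 30.7 − 27.531911 = 3.168089

3.17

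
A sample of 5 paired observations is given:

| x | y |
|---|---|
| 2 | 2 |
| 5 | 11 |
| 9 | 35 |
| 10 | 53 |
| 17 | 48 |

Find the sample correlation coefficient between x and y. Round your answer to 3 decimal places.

n = 5, Σx = 43, Σy = 149, Σxy = 1720, Σx² = 499, Σy² = 6463
Sxx = Σx² − (Σx)²/n = 499 − 369.8 = 129.2
Sxy = Σxy − (Σx)(Σy)/n = 1720 − 1281.4 = 438.6
Syy = Σy² − (Σy)²/n = 6463 − 4440.2 = 2022.8
r = Sxy/√(Sxx·Syy) = 438.6/√(261345.76) = 438.6/511.219874 = 0.857948

0.858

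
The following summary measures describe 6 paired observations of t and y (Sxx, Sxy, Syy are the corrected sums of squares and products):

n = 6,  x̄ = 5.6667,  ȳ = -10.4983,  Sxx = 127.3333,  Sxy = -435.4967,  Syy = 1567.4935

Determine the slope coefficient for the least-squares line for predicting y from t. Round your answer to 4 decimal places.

b = Sxy/Sxx = -435.4967/127.3333 = -3.420132

-3.4201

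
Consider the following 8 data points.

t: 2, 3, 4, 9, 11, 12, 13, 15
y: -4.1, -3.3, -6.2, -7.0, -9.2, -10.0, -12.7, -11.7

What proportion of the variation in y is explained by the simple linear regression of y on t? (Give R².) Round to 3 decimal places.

n = 8, Σx = 69, Σy = -64.2, Σxy = -667.7, Σx² = 769, Σy² = 597.96
Sxx = Σx² − (Σx)²/n = 769 − 595.125 = 173.875
Sxy = Σxy − (Σx)(Σy)/n = -667.7 − (-553.725) = -113.975
Syy = Σy² − (Σy)²/n = 597.96 − 515.205 = 82.755
R² = Sxy²/(Sxx·Syy) = (-113.975)²/(173.875·82.755) = 0.902792

0.903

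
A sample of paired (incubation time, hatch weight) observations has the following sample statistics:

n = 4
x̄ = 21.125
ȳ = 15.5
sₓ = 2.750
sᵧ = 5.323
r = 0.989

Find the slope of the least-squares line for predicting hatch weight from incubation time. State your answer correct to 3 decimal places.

b = r · sᵧ/sₓ = 0.989 · 5.323/2.75 = 1.914344

1.914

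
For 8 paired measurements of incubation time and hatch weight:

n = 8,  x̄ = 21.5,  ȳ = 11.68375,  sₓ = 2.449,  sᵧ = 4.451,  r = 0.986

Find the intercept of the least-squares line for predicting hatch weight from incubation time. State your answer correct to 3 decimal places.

-26.845

b = r · sᵧ/sₓ = 0.986 · 4.451/2.449 = 1.792032
a = ȳ − b·x̄ = 11.68375 − 1.792032·21.5 = -26.844935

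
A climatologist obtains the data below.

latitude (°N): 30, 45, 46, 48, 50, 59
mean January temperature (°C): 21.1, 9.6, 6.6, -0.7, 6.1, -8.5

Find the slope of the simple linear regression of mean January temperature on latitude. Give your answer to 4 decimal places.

-1.0017

n = 6, Σx = 278, Σy = 34.2, Σxy = 1138.5, Σx² = 13326
Sxx = Σx² − (Σx)²/n = 13326 − 12880.666667 = 445.333333
Sxy = Σxy − (Σx)(Σy)/n = 1138.5 − 1584.6 = -446.1
b = Sxy/Sxx = -446.1/445.333333 = -1.001722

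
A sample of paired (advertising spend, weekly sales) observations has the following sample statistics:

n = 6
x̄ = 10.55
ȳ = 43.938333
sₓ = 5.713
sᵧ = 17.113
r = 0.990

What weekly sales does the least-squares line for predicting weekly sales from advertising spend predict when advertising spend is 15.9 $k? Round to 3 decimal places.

59.804

b = r · sᵧ/sₓ = 0.99 · 17.113/5.713 = 2.965494
a = ȳ − b·x̄ = 43.938333 − 2.965494·10.55 = 12.652366
ŷ(15.9) = a + b·15.9 = 12.652366 + 2.965494·15.9 = 59.803729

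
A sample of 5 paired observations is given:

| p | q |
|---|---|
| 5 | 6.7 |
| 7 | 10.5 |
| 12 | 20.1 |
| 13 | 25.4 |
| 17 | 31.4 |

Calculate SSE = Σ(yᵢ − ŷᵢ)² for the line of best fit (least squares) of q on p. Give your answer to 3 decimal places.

n = 5, Σx = 54, Σy = 94.1, Σxy = 1212.2, Σx² = 676, Σy² = 2190.27
Sxx = Σx² − (Σx)²/n = 676 − 583.2 = 92.8
Sxy = Σxy − (Σx)(Σy)/n = 1212.2 − 1016.28 = 195.92
Syy = Σy² − (Σy)²/n = 2190.27 − 1770.962 = 419.308
b = Sxy/Sxx = 195.92/92.8 = 2.111207
SSE = Syy − b·Sxy = 419.308 − 2.111207·195.92 = 5.680345

5.680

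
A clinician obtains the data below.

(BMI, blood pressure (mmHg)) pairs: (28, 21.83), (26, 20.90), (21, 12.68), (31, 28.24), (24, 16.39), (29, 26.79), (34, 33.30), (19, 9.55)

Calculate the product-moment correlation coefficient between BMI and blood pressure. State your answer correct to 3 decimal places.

0.993

n = 8, Σx = 212, Σy = 169.68, Σxy = 4780.28, Σx² = 5796, Σy² = 4058.0676
Sxx = Σx² − (Σx)²/n = 5796 − 5618 = 178
Sxy = Σxy − (Σx)(Σy)/n = 4780.28 − 4496.52 = 283.76
Syy = Σy² − (Σy)²/n = 4058.0676 − 3598.9128 = 459.1548
r = Sxy/√(Sxx·Syy) = 283.76/√(81729.5544) = 283.76/285.883813 = 0.992571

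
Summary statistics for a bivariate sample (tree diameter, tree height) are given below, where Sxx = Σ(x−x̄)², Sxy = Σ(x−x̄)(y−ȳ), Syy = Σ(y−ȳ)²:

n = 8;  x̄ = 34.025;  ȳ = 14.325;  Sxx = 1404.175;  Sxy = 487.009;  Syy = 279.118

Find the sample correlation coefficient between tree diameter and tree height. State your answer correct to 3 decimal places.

0.778

r = Sxy/√(Sxx·Syy) = 487.009/√(391930.51765) = 487.009/626.043543 = 0.777916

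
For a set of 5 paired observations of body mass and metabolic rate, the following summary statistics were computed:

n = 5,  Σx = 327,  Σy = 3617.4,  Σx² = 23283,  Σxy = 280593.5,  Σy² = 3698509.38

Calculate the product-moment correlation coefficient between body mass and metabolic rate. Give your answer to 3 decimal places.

0.972

Sxx = Σx² − (Σx)²/n = 23283 − 21385.8 = 1897.2
Sxy = Σxy − (Σx)(Σy)/n = 280593.5 − 236577.96 = 44015.54
Syy = Σy² − (Σy)²/n = 3698509.38 − 2617116.552 = 1081392.828
r = Sxy/√(Sxx·Syy) = 44015.54/√(2051618473.2816) = 44015.54/45294.795212 = 0.971757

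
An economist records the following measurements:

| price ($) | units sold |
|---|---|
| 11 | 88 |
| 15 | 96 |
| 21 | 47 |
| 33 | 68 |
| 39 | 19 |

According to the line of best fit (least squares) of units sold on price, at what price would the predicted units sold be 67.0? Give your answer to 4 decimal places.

n = 5, Σx = 119, Σy = 318, Σxy = 6380, Σx² = 3397
Sxx = Σx² − (Σx)²/n = 3397 − 2832.2 = 564.8
Sxy = Σxy − (Σx)(Σy)/n = 6380 − 7568.4 = -1188.4
b = Sxy/Sxx = -1188.4/564.8 = -2.104108
a = ȳ − b·x̄ = 63.6 − (-2.104108)·23.8 = 113.677762
Set a + b·x = 67.0: x = (67.0 − 113.677762) / (-2.104108) = 22.184113

22.1841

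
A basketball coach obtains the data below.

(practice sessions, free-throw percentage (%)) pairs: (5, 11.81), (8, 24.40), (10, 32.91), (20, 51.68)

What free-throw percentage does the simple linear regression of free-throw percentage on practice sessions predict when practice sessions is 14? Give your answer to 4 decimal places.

n = 4, Σx = 43, Σy = 120.8, Σxy = 1616.95, Σx² = 589
Sxx = Σx² − (Σx)²/n = 589 − 462.25 = 126.75
Sxy = Σxy − (Σx)(Σy)/n = 1616.95 − 1298.6 = 318.35
b = Sxy/Sxx = 318.35/126.75 = 2.511637
a = ȳ − b·x̄ = 30.2 − 2.511637·10.75 = 3.199901
ŷ(14) = a + b·14 = 3.199901 + 2.511637·14 = 38.362821

38.3628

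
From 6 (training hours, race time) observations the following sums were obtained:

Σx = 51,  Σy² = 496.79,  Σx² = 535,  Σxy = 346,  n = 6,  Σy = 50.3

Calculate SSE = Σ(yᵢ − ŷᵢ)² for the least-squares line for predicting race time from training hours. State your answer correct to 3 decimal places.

9.587

Sxx = Σx² − (Σx)²/n = 535 − 433.5 = 101.5
Sxy = Σxy − (Σx)(Σy)/n = 346 − 427.55 = -81.55
Syy = Σy² − (Σy)²/n = 496.79 − 421.681667 = 75.108333
b = Sxy/Sxx = -81.55/101.5 = -0.803448
SSE = Syy − b·Sxy = 75.108333 − (-0.803448)·(-81.55) = 9.587126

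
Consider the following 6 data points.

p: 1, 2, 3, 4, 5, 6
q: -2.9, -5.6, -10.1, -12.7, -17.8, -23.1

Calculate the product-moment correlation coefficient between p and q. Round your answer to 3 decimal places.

n = 6, Σx = 21, Σy = -72.2, Σxy = -322.8, Σx² = 91, Σy² = 1153.52
Sxx = Σx² − (Σx)²/n = 91 − 73.5 = 17.5
Sxy = Σxy − (Σx)(Σy)/n = -322.8 − (-252.7) = -70.1
Syy = Σy² − (Σy)²/n = 1153.52 − 868.806667 = 284.713333
r = Sxy/√(Sxx·Syy) = -70.1/√(4982.483333) = -70.1/70.586708 = -0.993105

-0.993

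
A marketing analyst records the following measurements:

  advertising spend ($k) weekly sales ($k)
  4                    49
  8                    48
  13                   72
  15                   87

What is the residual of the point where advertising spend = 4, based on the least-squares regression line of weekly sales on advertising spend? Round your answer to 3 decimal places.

6.162

n = 4, Σx = 40, Σy = 256, Σxy = 2821, Σx² = 474
Sxx = Σx² − (Σx)²/n = 474 − 400 = 74
Sxy = Σxy − (Σx)(Σy)/n = 2821 − 2560 = 261
b = Sxy/Sxx = 261/74 = 3.527027
a = ȳ − b·x̄ = 64 − 3.527027·10 = 28.729730
ŷ(4) = 28.729730 + 3.527027·4 = 42.837838
residual = y − ŷ = 49 − 42.837838 = 6.162162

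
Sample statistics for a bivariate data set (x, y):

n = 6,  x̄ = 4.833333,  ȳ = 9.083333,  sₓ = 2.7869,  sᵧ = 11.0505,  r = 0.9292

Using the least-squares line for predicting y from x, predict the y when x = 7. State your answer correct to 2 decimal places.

17.07

b = r · sᵧ/sₓ = 0.9292 · 11.0505/2.7869 = 3.684425
a = ȳ − b·x̄ = 9.083333 − 3.684425·4.833333 = -8.724721
ŷ(7) = a + b·7 = -8.724721 + 3.684425·7 = 17.066256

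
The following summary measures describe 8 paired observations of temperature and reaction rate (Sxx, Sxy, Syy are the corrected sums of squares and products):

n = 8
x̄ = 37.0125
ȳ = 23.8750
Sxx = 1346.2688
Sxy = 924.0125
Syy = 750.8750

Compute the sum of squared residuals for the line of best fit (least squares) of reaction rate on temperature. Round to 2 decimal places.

b = Sxy/Sxx = 924.0125/1346.2688 = 0.686351
SSE = Syy − b·Sxy = 750.875 − 0.686351·924.0125 = 116.678397

116.68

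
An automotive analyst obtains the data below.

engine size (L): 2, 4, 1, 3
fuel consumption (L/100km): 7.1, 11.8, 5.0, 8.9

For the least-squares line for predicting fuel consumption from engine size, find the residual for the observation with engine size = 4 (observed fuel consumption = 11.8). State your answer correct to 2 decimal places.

0.27

n = 4, Σx = 10, Σy = 32.8, Σxy = 93.1, Σx² = 30
Sxx = Σx² − (Σx)²/n = 30 − 25 = 5
Sxy = Σxy − (Σx)(Σy)/n = 93.1 − 82 = 11.1
b = Sxy/Sxx = 11.1/5 = 2.22
a = ȳ − b·x̄ = 8.2 − 2.22·2.5 = 2.65
ŷ(4) = 2.65 + 2.22·4 = 11.53
residual = y − ŷ = 11.8 − 11.53 = 0.27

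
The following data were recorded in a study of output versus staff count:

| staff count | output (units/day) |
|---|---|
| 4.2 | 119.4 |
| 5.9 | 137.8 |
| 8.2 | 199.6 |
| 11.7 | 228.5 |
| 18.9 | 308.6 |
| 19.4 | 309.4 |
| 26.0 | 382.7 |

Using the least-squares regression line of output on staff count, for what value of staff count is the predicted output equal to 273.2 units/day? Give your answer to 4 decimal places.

n = 7, Σx = 94.3, Σy = 1686, Σxy = 27409.77, Σx² = 1666.15
Sxx = Σx² − (Σx)²/n = 1666.15 − 1270.355714 = 395.794286
Sxy = Σxy − (Σx)(Σy)/n = 27409.77 − 22712.828571 = 4696.941429
b = Sxy/Sxx = 4696.941429/395.794286 = 11.867128
a = ȳ − b·x̄ = 240.857143 − 11.867128·13.471429 = 80.989976
Set a + b·x = 273.2: x = (273.2 − 80.989976) / 11.867128 = 16.196844

16.1968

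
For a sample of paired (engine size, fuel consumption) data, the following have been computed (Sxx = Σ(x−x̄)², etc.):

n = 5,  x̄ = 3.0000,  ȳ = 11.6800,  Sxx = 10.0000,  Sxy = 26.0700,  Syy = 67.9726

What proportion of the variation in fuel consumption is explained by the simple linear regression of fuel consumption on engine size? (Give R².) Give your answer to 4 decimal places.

R² = Sxy²/(Sxx·Syy) = (26.07)²/(10·67.9726) = 0.999881

0.9999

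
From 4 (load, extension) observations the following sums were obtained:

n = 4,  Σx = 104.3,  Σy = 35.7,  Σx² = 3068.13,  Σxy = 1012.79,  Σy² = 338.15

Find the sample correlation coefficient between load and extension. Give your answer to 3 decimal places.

0.993

Sxx = Σx² − (Σx)²/n = 3068.13 − 2719.6225 = 348.5075
Sxy = Σxy − (Σx)(Σy)/n = 1012.79 − 930.8775 = 81.9125
Syy = Σy² − (Σy)²/n = 338.15 − 318.6225 = 19.5275
r = Sxy/√(Sxx·Syy) = 81.9125/√(6805.480206) = 81.9125/82.495334 = 0.992935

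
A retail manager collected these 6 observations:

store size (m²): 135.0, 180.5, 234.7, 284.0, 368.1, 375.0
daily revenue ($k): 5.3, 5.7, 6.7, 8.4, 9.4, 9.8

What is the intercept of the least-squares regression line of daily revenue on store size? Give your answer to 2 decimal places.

2.46

n = 6, Σx = 1577.3, Σy = 45.3, Σxy = 12837.58, Σx² = 462667.95
Sxx = Σx² − (Σx)²/n = 462667.95 − 414645.881667 = 48022.068333
Sxy = Σxy − (Σx)(Σy)/n = 12837.58 − 11908.615 = 928.965
b = Sxy/Sxx = 928.965/48022.068333 = 0.019345
a = ȳ − b·x̄ = 7.55 − 0.019345·262.883333 = 2.464642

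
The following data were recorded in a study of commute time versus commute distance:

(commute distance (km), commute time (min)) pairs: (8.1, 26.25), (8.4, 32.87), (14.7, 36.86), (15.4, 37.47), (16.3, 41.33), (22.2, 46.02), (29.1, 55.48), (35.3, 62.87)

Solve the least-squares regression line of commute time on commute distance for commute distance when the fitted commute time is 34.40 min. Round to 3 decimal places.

12.213

n = 8, Σx = 149.5, Σy = 339.15, Σxy = 7136.715, Σx² = 3440.85
Sxx = Σx² − (Σx)²/n = 3440.85 − 2793.78125 = 647.06875
Sxy = Σxy − (Σx)(Σy)/n = 7136.715 − 6337.865625 = 798.849375
b = Sxy/Sxx = 798.849375/647.06875 = 1.234566
a = ȳ − b·x̄ = 42.39375 − 1.234566·18.6875 = 19.322789
Set a + b·x = 34.40: x = (34.40 − 19.322789) / 1.234566 = 12.212555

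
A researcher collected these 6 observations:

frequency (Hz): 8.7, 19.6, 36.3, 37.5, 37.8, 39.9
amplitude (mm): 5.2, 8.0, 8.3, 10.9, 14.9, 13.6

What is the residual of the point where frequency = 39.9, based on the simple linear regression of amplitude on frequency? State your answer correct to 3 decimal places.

1.103

n = 6, Σx = 179.8, Σy = 60.9, Σxy = 2017.94, Σx² = 6204.64
Sxx = Σx² − (Σx)²/n = 6204.64 − 5388.006667 = 816.633333
Sxy = Σxy − (Σx)(Σy)/n = 2017.94 − 1824.97 = 192.97
b = Sxy/Sxx = 192.97/816.633333 = 0.236299
a = ȳ − b·x̄ = 10.15 − 0.236299·29.966667 = 3.068893
ŷ(39.9) = 3.068893 + 0.236299·39.9 = 12.497241
residual = y − ŷ = 13.6 − 12.497241 = 1.102759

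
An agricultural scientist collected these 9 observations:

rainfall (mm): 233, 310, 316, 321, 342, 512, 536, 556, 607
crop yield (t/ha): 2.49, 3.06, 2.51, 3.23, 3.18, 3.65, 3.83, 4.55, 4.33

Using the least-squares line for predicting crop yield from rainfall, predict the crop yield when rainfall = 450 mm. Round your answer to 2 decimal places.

3.60

n = 9, Σx = 3733, Σy = 30.83, Σxy = 13526.11, Σx² = 1697275
Sxx = Σx² − (Σx)²/n = 1697275 − 1548365.444444 = 148909.555556
Sxy = Σxy − (Σx)(Σy)/n = 13526.11 − 12787.598889 = 738.511111
b = Sxy/Sxx = 738.511111/148909.555556 = 0.004959
a = ȳ − b·x̄ = 3.425556 − 0.004959·414.777778 = 1.368481
ŷ(450) = a + b·450 = 1.368481 + 0.004959·450 = 3.600239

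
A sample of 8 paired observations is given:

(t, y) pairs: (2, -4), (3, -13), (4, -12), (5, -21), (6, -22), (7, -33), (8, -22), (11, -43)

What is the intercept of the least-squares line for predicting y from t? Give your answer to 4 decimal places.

1.4118

n = 8, Σx = 46, Σy = -170, Σxy = -1212, Σx² = 324
Sxx = Σx² − (Σx)²/n = 324 − 264.5 = 59.5
Sxy = Σxy − (Σx)(Σy)/n = -1212 − (-977.5) = -234.5
b = Sxy/Sxx = -234.5/59.5 = -3.941176
a = ȳ − b·x̄ = -21.25 − (-3.941176)·5.75 = 1.411765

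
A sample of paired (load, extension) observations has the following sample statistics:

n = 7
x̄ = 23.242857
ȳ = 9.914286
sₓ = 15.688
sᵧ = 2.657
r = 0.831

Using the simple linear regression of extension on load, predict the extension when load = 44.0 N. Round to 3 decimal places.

b = r · sᵧ/sₓ = 0.831 · 2.657/15.688 = 0.140742
a = ȳ − b·x̄ = 9.914286 − 0.140742·23.242857 = 6.643030
ŷ(44.0) = a + b·44.0 = 6.643030 + 0.140742·44 = 12.835696

12.836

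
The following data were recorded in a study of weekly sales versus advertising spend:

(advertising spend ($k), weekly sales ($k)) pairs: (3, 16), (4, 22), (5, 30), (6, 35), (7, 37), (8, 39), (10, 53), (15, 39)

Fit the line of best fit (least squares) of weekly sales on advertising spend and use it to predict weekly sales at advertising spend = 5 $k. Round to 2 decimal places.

29.15

n = 8, Σx = 58, Σy = 271, Σxy = 2182, Σx² = 524
Sxx = Σx² − (Σx)²/n = 524 − 420.5 = 103.5
Sxy = Σxy − (Σx)(Σy)/n = 2182 − 1964.75 = 217.25
b = Sxy/Sxx = 217.25/103.5 = 2.099034
a = ȳ − b·x̄ = 33.875 − 2.099034·7.25 = 18.657005
ŷ(5) = a + b·5 = 18.657005 + 2.099034·5 = 29.152174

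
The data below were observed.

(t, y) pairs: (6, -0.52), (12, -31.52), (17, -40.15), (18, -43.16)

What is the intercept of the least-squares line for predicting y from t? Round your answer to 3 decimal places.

n = 4, Σx = 53, Σy = -115.35, Σxy = -1840.79, Σx² = 793
Sxx = Σx² − (Σx)²/n = 793 − 702.25 = 90.75
Sxy = Σxy − (Σx)(Σy)/n = -1840.79 − (-1528.3875) = -312.4025
b = Sxy/Sxx = -312.4025/90.75 = -3.442452
a = ȳ − b·x̄ = -28.8375 − (-3.442452)·13.25 = 16.774986

16.775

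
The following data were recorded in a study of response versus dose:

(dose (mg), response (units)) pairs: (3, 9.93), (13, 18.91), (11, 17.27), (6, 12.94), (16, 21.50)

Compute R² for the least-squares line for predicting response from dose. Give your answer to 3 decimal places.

0.999

n = 5, Σx = 49, Σy = 80.55, Σxy = 887.23, Σx² = 591, Σy² = 1384.1395
Sxx = Σx² − (Σx)²/n = 591 − 480.2 = 110.8
Sxy = Σxy − (Σx)(Σy)/n = 887.23 − 789.39 = 97.84
Syy = Σy² − (Σy)²/n = 1384.1395 − 1297.6605 = 86.479
R² = Sxy²/(Sxx·Syy) = (97.84)²/(110.8·86.479) = 0.999039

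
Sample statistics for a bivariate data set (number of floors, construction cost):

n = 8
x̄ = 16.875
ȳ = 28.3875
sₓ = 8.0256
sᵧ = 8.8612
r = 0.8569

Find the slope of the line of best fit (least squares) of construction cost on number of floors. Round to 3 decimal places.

b = r · sᵧ/sₓ = 0.8569 · 8.8612/8.0256 = 0.946118

0.946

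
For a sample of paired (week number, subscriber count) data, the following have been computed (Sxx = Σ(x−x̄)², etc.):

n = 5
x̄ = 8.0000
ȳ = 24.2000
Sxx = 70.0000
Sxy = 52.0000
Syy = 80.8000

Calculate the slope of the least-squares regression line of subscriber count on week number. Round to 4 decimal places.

0.7429

b = Sxy/Sxx = 52/70 = 0.742857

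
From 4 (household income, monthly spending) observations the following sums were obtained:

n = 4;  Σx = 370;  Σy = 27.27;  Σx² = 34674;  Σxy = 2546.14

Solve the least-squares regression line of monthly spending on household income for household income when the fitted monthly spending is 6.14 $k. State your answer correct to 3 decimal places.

Sxx = Σx² − (Σx)²/n = 34674 − 34225 = 449
Sxy = Σxy − (Σx)(Σy)/n = 2546.14 − 2522.475 = 23.665
b = Sxy/Sxx = 23.665/449 = 0.052706
a = ȳ − b·x̄ = 6.8175 − 0.052706·92.5 = 1.942194
Set a + b·x = 6.14: x = (6.14 − 1.942194) / 0.052706 = 79.645679

79.646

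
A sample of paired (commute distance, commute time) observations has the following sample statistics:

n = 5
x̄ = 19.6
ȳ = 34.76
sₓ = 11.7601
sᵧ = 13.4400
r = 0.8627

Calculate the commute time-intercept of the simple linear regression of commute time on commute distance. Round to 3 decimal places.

b = r · sᵧ/sₓ = 0.8627 · 13.44/11.7601 = 0.985934
a = ȳ − b·x̄ = 34.76 − 0.985934·19.6 = 15.435684

15.436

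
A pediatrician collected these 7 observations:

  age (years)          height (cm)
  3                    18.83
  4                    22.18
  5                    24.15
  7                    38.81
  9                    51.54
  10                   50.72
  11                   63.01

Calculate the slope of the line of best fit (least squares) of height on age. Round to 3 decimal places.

5.468

n = 7, Σx = 49, Σy = 269.24, Σxy = 2201.8, Σx² = 401
Sxx = Σx² − (Σx)²/n = 401 − 343 = 58
Sxy = Σxy − (Σx)(Σy)/n = 2201.8 − 1884.68 = 317.12
b = Sxy/Sxx = 317.12/58 = 5.467586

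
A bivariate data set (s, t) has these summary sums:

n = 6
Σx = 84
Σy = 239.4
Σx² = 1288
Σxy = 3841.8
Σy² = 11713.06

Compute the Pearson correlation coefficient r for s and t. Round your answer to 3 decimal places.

0.996

Sxx = Σx² − (Σx)²/n = 1288 − 1176 = 112
Sxy = Σxy − (Σx)(Σy)/n = 3841.8 − 3351.6 = 490.2
Syy = Σy² − (Σy)²/n = 11713.06 − 9552.06 = 2161
r = Sxy/√(Sxx·Syy) = 490.2/√(242032) = 490.2/491.967479 = 0.996407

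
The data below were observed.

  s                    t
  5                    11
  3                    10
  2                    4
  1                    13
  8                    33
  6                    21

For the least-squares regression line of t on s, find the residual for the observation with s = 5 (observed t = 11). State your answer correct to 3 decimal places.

n = 6, Σx = 25, Σy = 92, Σxy = 496, Σx² = 139
Sxx = Σx² − (Σx)²/n = 139 − 104.166667 = 34.833333
Sxy = Σxy − (Σx)(Σy)/n = 496 − 383.333333 = 112.666667
b = Sxy/Sxx = 112.666667/34.833333 = 3.234450
a = ȳ − b·x̄ = 15.333333 − 3.234450·4.166667 = 1.856459
ŷ(5) = 1.856459 + 3.234450·5 = 18.028708
residual = y − ŷ = 11 − 18.028708 = -7.028708

-7.029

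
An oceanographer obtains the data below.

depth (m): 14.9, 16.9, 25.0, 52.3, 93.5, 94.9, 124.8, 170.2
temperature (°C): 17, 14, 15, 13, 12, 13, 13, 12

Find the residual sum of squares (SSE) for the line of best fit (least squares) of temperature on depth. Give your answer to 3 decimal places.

n = 8, Σx = 592.5, Σy = 109, Σxy = 7565.3, Σx² = 66159.25, Σy² = 1505
Sxx = Σx² − (Σx)²/n = 66159.25 − 43882.03125 = 22277.21875
Sxy = Σxy − (Σx)(Σy)/n = 7565.3 − 8072.8125 = -507.5125
Syy = Σy² − (Σy)²/n = 1505 − 1485.125 = 19.875
b = Sxy/Sxx = -507.5125/22277.21875 = -0.022782
SSE = Syy − b·Sxy = 19.875 − (-0.022782)·(-507.5125) = 8.313012

8.313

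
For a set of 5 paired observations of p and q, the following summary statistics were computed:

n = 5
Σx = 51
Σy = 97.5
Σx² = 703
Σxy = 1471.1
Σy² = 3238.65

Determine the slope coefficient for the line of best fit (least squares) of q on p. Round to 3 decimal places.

2.607

Sxx = Σx² − (Σx)²/n = 703 − 520.2 = 182.8
Sxy = Σxy − (Σx)(Σy)/n = 1471.1 − 994.5 = 476.6
b = Sxy/Sxx = 476.6/182.8 = 2.607221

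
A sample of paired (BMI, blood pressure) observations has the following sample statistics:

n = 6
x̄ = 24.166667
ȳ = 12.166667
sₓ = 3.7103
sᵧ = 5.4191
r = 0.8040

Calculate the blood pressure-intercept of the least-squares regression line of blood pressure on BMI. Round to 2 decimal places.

b = r · sᵧ/sₓ = 0.804 · 5.4191/3.7103 = 1.174287
a = ȳ − b·x̄ = 12.166667 − 1.174287·24.166667 = -16.211932

-16.21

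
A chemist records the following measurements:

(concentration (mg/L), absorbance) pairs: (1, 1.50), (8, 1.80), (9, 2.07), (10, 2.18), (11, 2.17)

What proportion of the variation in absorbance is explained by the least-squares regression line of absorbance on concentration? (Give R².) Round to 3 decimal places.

0.899

n = 5, Σx = 39, Σy = 9.72, Σxy = 80.2, Σx² = 367, Σy² = 19.2362
Sxx = Σx² − (Σx)²/n = 367 − 304.2 = 62.8
Sxy = Σxy − (Σx)(Σy)/n = 80.2 − 75.816 = 4.384
Syy = Σy² − (Σy)²/n = 19.2362 − 18.89568 = 0.34052
R² = Sxy²/(Sxx·Syy) = (4.384)²/(62.8·0.34052) = 0.898750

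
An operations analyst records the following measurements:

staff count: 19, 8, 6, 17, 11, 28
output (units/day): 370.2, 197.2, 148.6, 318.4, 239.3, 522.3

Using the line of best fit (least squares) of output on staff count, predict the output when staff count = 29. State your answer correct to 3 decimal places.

n = 6, Σx = 89, Σy = 1796, Σxy = 32172.5, Σx² = 1655
Sxx = Σx² − (Σx)²/n = 1655 − 1320.166667 = 334.833333
Sxy = Σxy − (Σx)(Σy)/n = 32172.5 − 26640.666667 = 5531.833333
b = Sxy/Sxx = 5531.833333/334.833333 = 16.521155
a = ȳ − b·x̄ = 299.333333 − 16.521155·14.833333 = 54.269537
ŷ(29) = a + b·29 = 54.269537 + 16.521155·29 = 533.383026

533.383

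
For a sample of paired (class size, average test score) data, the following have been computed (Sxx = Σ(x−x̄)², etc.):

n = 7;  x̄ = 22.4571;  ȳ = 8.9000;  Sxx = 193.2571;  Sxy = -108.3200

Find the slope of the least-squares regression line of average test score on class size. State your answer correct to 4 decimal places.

-0.5605

b = Sxy/Sxx = -108.32/193.2571 = -0.560497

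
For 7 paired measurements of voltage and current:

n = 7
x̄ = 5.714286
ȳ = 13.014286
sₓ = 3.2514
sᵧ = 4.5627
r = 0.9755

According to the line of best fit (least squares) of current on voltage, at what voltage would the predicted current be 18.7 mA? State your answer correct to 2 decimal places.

9.87

b = r · sᵧ/sₓ = 0.9755 · 4.5627/3.2514 = 1.368922
a = ȳ − b·x̄ = 13.014286 − 1.368922·5.714286 = 5.191873
Set a + b·x = 18.7: x = (18.7 − 5.191873) / 1.368922 = 9.867710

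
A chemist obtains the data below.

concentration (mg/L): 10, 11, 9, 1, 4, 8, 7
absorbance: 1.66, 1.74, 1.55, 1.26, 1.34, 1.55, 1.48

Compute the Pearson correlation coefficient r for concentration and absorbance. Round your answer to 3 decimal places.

n = 7, Σx = 50, Σy = 10.58, Σxy = 79.07, Σx² = 432, Σy² = 16.1618
Sxx = Σx² − (Σx)²/n = 432 − 357.142857 = 74.857143
Sxy = Σxy − (Σx)(Σy)/n = 79.07 − 75.571429 = 3.498571
Syy = Σy² − (Σy)²/n = 16.1618 − 15.990914 = 0.170886
r = Sxy/√(Sxx·Syy) = 3.498571/√(12.792016) = 3.498571/3.576593 = 0.978186

0.978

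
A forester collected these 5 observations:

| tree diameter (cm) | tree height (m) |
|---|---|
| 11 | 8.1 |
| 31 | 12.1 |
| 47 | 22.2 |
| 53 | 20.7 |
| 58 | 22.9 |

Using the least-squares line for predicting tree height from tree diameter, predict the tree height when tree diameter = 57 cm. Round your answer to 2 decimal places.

n = 5, Σx = 200, Σy = 86, Σxy = 3932.9, Σx² = 9464
Sxx = Σx² − (Σx)²/n = 9464 − 8000 = 1464
Sxy = Σxy − (Σx)(Σy)/n = 3932.9 − 3440 = 492.9
b = Sxy/Sxx = 492.9/1464 = 0.336680
a = ȳ − b·x̄ = 17.2 − 0.336680·40 = 3.732787
ŷ(57) = a + b·57 = 3.732787 + 0.336680·57 = 22.923566

22.92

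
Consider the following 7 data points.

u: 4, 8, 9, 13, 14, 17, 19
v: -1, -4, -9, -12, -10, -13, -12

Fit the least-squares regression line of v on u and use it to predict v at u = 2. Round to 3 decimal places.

-0.976

n = 7, Σx = 84, Σy = -61, Σxy = -862, Σx² = 1176
Sxx = Σx² − (Σx)²/n = 1176 − 1008 = 168
Sxy = Σxy − (Σx)(Σy)/n = -862 − (-732) = -130
b = Sxy/Sxx = -130/168 = -0.773810
a = ȳ − b·x̄ = -8.714286 − (-0.773810)·12 = 0.571429
ŷ(2) = a + b·2 = 0.571429 + (-0.773810)·2 = -0.976190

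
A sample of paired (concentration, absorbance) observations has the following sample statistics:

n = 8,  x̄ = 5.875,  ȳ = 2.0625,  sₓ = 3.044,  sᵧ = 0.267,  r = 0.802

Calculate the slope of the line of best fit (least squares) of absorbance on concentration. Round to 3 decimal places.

b = r · sᵧ/sₓ = 0.802 · 0.267/3.044 = 0.070346

0.070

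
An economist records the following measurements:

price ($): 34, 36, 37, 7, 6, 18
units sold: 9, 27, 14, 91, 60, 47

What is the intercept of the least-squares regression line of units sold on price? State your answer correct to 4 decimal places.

n = 6, Σx = 138, Σy = 248, Σxy = 3639, Σx² = 4230
Sxx = Σx² − (Σx)²/n = 4230 − 3174 = 1056
Sxy = Σxy − (Σx)(Σy)/n = 3639 − 5704 = -2065
b = Sxy/Sxx = -2065/1056 = -1.955492
a = ȳ − b·x̄ = 41.333333 − (-1.955492)·23 = 86.309659

86.3097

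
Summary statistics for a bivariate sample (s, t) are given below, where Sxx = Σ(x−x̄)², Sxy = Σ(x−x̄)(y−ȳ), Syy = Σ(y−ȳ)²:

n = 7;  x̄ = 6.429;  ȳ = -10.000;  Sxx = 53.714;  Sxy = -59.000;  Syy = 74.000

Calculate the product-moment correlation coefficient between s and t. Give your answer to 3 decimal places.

r = Sxy/√(Sxx·Syy) = -59/√(3974.836) = -59/63.046300 = -0.935820

-0.936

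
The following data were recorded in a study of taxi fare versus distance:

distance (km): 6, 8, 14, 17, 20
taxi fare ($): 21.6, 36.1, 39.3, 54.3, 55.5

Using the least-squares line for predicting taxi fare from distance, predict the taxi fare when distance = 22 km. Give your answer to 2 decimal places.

n = 5, Σx = 65, Σy = 206.8, Σxy = 3001.7, Σx² = 985
Sxx = Σx² − (Σx)²/n = 985 − 845 = 140
Sxy = Σxy − (Σx)(Σy)/n = 3001.7 − 2688.4 = 313.3
b = Sxy/Sxx = 313.3/140 = 2.237857
a = ȳ − b·x̄ = 41.36 − 2.237857·13 = 12.267857
ŷ(22) = a + b·22 = 12.267857 + 2.237857·22 = 61.500714

61.50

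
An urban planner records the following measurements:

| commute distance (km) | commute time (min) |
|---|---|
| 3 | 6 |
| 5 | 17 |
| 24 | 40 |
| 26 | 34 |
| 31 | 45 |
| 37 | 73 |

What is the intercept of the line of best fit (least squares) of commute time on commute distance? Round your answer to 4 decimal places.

n = 6, Σx = 126, Σy = 215, Σxy = 6043, Σx² = 3616
Sxx = Σx² − (Σx)²/n = 3616 − 2646 = 970
Sxy = Σxy − (Σx)(Σy)/n = 6043 − 4515 = 1528
b = Sxy/Sxx = 1528/970 = 1.575258
a = ȳ − b·x̄ = 35.833333 − 1.575258·21 = 2.752921

2.7529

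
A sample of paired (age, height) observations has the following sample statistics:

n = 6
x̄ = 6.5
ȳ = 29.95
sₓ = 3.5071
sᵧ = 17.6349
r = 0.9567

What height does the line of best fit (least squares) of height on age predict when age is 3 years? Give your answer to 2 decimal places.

b = r · sᵧ/sₓ = 0.9567 · 17.6349/3.5071 = 4.810615
a = ȳ − b·x̄ = 29.95 − 4.810615·6.5 = -1.318999
ŷ(3) = a + b·3 = -1.318999 + 4.810615·3 = 13.112847

13.11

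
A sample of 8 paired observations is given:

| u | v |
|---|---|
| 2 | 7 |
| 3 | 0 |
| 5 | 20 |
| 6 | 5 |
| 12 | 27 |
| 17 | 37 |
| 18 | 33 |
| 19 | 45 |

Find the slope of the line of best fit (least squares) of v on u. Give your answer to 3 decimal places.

n = 8, Σx = 82, Σy = 174, Σxy = 2546, Σx² = 1192
Sxx = Σx² − (Σx)²/n = 1192 − 840.5 = 351.5
Sxy = Σxy − (Σx)(Σy)/n = 2546 − 1783.5 = 762.5
b = Sxy/Sxx = 762.5/351.5 = 2.169275

2.169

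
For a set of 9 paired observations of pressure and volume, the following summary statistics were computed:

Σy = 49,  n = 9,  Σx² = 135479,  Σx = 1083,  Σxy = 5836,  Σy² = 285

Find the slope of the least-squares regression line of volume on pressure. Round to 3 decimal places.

Sxx = Σx² − (Σx)²/n = 135479 − 130321 = 5158
Sxy = Σxy − (Σx)(Σy)/n = 5836 − 5896.333333 = -60.333333
b = Sxy/Sxx = -60.333333/5158 = -0.011697

-0.012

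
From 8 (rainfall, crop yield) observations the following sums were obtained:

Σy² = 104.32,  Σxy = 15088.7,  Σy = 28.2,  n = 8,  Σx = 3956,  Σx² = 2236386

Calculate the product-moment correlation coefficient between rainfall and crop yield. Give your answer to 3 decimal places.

0.975

Sxx = Σx² − (Σx)²/n = 2236386 − 1956242 = 280144
Sxy = Σxy − (Σx)(Σy)/n = 15088.7 − 13944.9 = 1143.8
Syy = Σy² − (Σy)²/n = 104.32 − 99.405 = 4.915
r = Sxy/√(Sxx·Syy) = 1143.8/√(1376907.76) = 1143.8/1173.417130 = 0.974760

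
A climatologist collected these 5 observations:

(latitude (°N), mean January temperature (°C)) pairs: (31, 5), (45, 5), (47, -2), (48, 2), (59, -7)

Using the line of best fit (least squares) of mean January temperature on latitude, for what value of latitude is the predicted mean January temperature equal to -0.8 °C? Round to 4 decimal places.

n = 5, Σx = 230, Σy = 3, Σxy = -31, Σx² = 10980
Sxx = Σx² − (Σx)²/n = 10980 − 10580 = 400
Sxy = Σxy − (Σx)(Σy)/n = -31 − 138 = -169
b = Sxy/Sxx = -169/400 = -0.4225
a = ȳ − b·x̄ = 0.6 − (-0.4225)·46 = 20.035
Set a + b·x = -0.8: x = (-0.8 − 20.035) / (-0.4225) = 49.313609

49.3136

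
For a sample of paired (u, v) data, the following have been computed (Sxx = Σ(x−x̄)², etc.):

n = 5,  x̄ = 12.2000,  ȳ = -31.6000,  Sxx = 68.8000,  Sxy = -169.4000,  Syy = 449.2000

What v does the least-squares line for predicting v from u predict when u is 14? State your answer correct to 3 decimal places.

-36.032

b = Sxy/Sxx = -169.4/68.8 = -2.462209
a = ȳ − b·x̄ = -31.6 − (-2.462209)·12.2 = -1.561047
ŷ(14) = a + b·14 = -1.561047 + (-2.462209)·14 = -36.031977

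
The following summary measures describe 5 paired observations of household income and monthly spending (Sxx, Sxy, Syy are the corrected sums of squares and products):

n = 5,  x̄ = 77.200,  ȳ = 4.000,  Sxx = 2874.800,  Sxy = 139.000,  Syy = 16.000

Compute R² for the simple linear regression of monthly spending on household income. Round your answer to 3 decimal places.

R² = Sxy²/(Sxx·Syy) = (139)²/(2874.8·16) = 0.420051

0.420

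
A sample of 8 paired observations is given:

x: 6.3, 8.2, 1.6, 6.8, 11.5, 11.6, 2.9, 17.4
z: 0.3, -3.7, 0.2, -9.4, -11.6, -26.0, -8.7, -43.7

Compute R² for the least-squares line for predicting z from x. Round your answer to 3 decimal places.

n = 8, Σx = 66.3, Σy = -102.6, Σxy = -1312.66, Σx² = 733.71, Σy² = 2898.12
Sxx = Σx² − (Σx)²/n = 733.71 − 549.46125 = 184.24875
Sxy = Σxy − (Σx)(Σy)/n = -1312.66 − (-850.2975) = -462.3625
Syy = Σy² − (Σy)²/n = 2898.12 − 1315.845 = 1582.275
R² = Sxy²/(Sxx·Syy) = (-462.3625)²/(184.24875·1582.275) = 0.733295

0.733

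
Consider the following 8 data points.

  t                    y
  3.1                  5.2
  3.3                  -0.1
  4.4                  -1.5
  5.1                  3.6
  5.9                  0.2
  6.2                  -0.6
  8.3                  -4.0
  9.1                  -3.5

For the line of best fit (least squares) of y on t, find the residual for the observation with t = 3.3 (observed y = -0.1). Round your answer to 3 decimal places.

n = 8, Σx = 45.4, Σy = -0.7, Σxy = -40.04, Σx² = 290.82
Sxx = Σx² − (Σx)²/n = 290.82 − 257.645 = 33.175
Sxy = Σxy − (Σx)(Σy)/n = -40.04 − (-3.9725) = -36.0675
b = Sxy/Sxx = -36.0675/33.175 = -1.087189
a = ȳ − b·x̄ = -0.0875 − (-1.087189)·5.675 = 6.082298
ŷ(3.3) = 6.082298 + (-1.087189)·3.3 = 2.494574
residual = y − ŷ = -0.1 − 2.494574 = -2.594574

-2.595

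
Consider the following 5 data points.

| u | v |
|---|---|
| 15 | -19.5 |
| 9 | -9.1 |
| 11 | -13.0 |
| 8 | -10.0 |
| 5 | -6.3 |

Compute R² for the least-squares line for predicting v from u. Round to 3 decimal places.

0.955

n = 5, Σx = 48, Σy = -57.9, Σxy = -628.9, Σx² = 516, Σy² = 771.75
Sxx = Σx² − (Σx)²/n = 516 − 460.8 = 55.2
Sxy = Σxy − (Σx)(Σy)/n = -628.9 − (-555.84) = -73.06
Syy = Σy² − (Σy)²/n = 771.75 − 670.482 = 101.268
R² = Sxy²/(Sxx·Syy) = (-73.06)²/(55.2·101.268) = 0.954878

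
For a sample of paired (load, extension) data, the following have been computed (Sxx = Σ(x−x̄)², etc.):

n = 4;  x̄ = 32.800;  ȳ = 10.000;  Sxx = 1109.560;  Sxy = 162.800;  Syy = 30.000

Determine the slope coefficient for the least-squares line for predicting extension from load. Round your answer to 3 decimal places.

b = Sxy/Sxx = 162.8/1109.56 = 0.146725

0.147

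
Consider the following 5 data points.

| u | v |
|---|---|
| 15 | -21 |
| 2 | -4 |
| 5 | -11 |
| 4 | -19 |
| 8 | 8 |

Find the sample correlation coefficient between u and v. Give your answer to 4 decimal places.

-0.2931

n = 5, Σx = 34, Σy = -47, Σxy = -390, Σx² = 334, Σy² = 1003
Sxx = Σx² − (Σx)²/n = 334 − 231.2 = 102.8
Sxy = Σxy − (Σx)(Σy)/n = -390 − (-319.6) = -70.4
Syy = Σy² − (Σy)²/n = 1003 − 441.8 = 561.2
r = Sxy/√(Sxx·Syy) = -70.4/√(57691.36) = -70.4/240.190258 = -0.293101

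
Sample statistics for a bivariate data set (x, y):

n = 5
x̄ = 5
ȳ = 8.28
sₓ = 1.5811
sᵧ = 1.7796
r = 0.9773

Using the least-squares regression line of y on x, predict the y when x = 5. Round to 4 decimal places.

8.2800

b = r · sᵧ/sₓ = 0.9773 · 1.7796/1.5811 = 1.099996
a = ȳ − b·x̄ = 8.28 − 1.099996·5 = 2.780022
ŷ(5) = a + b·5 = 2.780022 + 1.099996·5 = 8.28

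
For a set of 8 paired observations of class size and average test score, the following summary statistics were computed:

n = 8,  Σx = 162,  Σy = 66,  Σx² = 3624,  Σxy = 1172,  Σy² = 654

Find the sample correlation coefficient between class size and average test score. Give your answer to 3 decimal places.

-0.848

Sxx = Σx² − (Σx)²/n = 3624 − 3280.5 = 343.5
Sxy = Σxy − (Σx)(Σy)/n = 1172 − 1336.5 = -164.5
Syy = Σy² − (Σy)²/n = 654 − 544.5 = 109.5
r = Sxy/√(Sxx·Syy) = -164.5/√(37613.25) = -164.5/193.941357 = -0.848195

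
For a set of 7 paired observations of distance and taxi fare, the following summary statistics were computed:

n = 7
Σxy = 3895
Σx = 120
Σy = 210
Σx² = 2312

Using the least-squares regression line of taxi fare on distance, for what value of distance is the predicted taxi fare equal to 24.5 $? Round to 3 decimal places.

12.391

Sxx = Σx² − (Σx)²/n = 2312 − 2057.142857 = 254.857143
Sxy = Σxy − (Σx)(Σy)/n = 3895 − 3600 = 295
b = Sxy/Sxx = 295/254.857143 = 1.157511
a = ȳ − b·x̄ = 30 − 1.157511·17.142857 = 10.156951
Set a + b·x = 24.5: x = (24.5 − 10.156951) / 1.157511 = 12.391283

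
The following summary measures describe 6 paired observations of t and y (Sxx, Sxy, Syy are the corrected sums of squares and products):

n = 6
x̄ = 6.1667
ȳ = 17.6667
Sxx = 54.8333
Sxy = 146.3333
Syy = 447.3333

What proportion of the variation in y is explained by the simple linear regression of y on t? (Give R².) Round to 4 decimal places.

0.8730

R² = Sxy²/(Sxx·Syy) = (146.3333)²/(54.8333·447.3333) = 0.872993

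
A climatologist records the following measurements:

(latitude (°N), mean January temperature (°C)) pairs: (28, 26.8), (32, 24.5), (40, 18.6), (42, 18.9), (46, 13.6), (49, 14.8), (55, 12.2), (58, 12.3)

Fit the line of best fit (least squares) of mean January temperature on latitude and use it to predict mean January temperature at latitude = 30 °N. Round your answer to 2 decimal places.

n = 8, Σx = 350, Σy = 141.7, Σxy = 5807.4, Σx² = 16078
Sxx = Σx² − (Σx)²/n = 16078 − 15312.5 = 765.5
Sxy = Σxy − (Σx)(Σy)/n = 5807.4 − 6199.375 = -391.975
b = Sxy/Sxx = -391.975/765.5 = -0.512051
a = ȳ − b·x̄ = 17.7125 − (-0.512051)·43.75 = 40.114729
ŷ(30) = a + b·30 = 40.114729 + (-0.512051)·30 = 24.753201

24.75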